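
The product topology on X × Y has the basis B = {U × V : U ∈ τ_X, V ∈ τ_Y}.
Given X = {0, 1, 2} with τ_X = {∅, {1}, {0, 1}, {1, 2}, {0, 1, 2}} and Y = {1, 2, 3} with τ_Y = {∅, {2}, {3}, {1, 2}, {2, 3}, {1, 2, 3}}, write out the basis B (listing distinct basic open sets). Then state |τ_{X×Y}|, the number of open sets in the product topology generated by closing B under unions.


Basis B = {∅ × ∅, {1} × {2}, {1} × {3}, {0, 1} × {2}, {0, 1} × {3}, {1} × {1, 2}, {1} × {2, 3}, {1, 2} × {2}, {1, 2} × {3}, {0, 1, 2} × {2}, {0, 1, 2} × {3}, {1} × {1, 2, 3}, {0, 1} × {1, 2}, {0, 1} × {2, 3}, {1, 2} × {1, 2}, {1, 2} × {2, 3}, {0, 1} × {1, 2, 3}, {0, 1, 2} × {1, 2}, {0, 1, 2} × {2, 3}, {1, 2} × {1, 2, 3}, {0, 1, 2} × {1, 2, 3}}; |τ_{X×Y}| = 70.

Enumerate products U × V with U ∈ τ_X, V ∈ τ_Y (deduplicated):
  ∅ × ∅ = {} (∅)
  {1} × {2} = {(1,2)}
  {1} × {3} = {(1,3)}
  {0, 1} × {2} = {(0,2), (1,2)}
  {0, 1} × {3} = {(0,3), (1,3)}
  {1} × {1, 2} = {(1,1), (1,2)}
  {1} × {2, 3} = {(1,2), (1,3)}
  {1, 2} × {2} = {(1,2), (2,2)}
  {1, 2} × {3} = {(1,3), (2,3)}
  {0, 1, 2} × {2} = {(0,2), (1,2), (2,2)}
  {0, 1, 2} × {3} = {(0,3), (1,3), (2,3)}
  {1} × {1, 2, 3} = {(1,1), (1,2), (1,3)}
  {0, 1} × {1, 2} = {(0,1), (0,2), (1,1), (1,2)}
  {0, 1} × {2, 3} = {(0,2), (0,3), (1,2), (1,3)}
  {1, 2} × {1, 2} = {(1,1), (1,2), (2,1), (2,2)}
  {1, 2} × {2, 3} = {(1,2), (1,3), (2,2), (2,3)}
  {0, 1} × {1, 2, 3} = {(0,1), (0,2), (0,3), (1,1), (1,2), (1,3)}
  {0, 1, 2} × {1, 2} = {(0,1), (0,2), (1,1), (1,2), (2,1), (2,2)}
  {0, 1, 2} × {2, 3} = {(0,2), (0,3), (1,2), (1,3), (2,2), (2,3)}
  {1, 2} × {1, 2, 3} = {(1,1), (1,2), (1,3), (2,1), (2,2), (2,3)}
  {0, 1, 2} × {1, 2, 3} = {(0,1), (0,2), (0,3), (1,1), (1,2), (1,3), (2,1), (2,2), (2,3)}
These 21 distinct sets form the basis B.
Close under arbitrary unions to get τ_{X×Y}; counting gives |τ_{X×Y}| = 70.


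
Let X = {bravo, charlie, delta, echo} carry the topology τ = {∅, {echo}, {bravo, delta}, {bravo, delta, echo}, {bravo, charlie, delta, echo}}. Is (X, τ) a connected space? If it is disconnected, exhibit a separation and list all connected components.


(X, τ) is connected.

Find clopen sets (U ∈ τ with X ∖ U ∈ τ):
  U = ∅, X ∖ U = {bravo, charlie, delta, echo} — both open, so U is clopen.
  U = {bravo, charlie, delta, echo}, X ∖ U = ∅ — both open, so U is clopen.
Only trivial clopens (∅ and X) exist, so (X, τ) is connected.
Compute connected components by grouping points that agree on all clopens:
  component: {bravo, charlie, delta, echo}


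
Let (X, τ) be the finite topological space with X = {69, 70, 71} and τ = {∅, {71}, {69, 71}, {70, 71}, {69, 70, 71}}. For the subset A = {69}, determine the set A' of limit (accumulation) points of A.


A' = ∅

For each x ∈ X, list the open sets U ∈ τ with x ∈ U, then check whether U ∩ (A ∖ {x}) ≠ ∅ for every such U.
  x = 69: open {69, 71} ∋ x has {69, 71} ∩ (A ∖ {69}) = ∅, so x is NOT a limit point.
  x = 70: open {70, 71} ∋ x has {70, 71} ∩ (A ∖ {70}) = ∅, so x is NOT a limit point.
  x = 71: open {71} ∋ x has {71} ∩ (A ∖ {71}) = ∅, so x is NOT a limit point.
Collecting: A' = ∅.


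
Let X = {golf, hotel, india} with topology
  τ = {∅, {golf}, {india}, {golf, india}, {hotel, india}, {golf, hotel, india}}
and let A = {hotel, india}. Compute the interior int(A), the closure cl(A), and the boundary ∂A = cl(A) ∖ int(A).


int(A) = {hotel, india}, cl(A) = {hotel, india}, ∂A = ∅.

Closed sets in (X, τ) are complements of opens:
  closed(X, τ) = {∅, {golf}, {hotel}, {golf, hotel}, {hotel, india}, {golf, hotel, india}}.
int(A) = ⋃ {U ∈ τ : U ⊆ A}. Opens contained in A: ∅, {india}, {hotel, india}.
Taking the union of these: int(A) = {hotel, india}.
cl(A) = ⋂ {C closed : A ⊆ C}. Closed sets containing A: {hotel, india}, {golf, hotel, india}.
Intersecting these: cl(A) = {hotel, india}.
∂A = cl(A) ∖ int(A) = {hotel, india} ∖ {hotel, india} = ∅.


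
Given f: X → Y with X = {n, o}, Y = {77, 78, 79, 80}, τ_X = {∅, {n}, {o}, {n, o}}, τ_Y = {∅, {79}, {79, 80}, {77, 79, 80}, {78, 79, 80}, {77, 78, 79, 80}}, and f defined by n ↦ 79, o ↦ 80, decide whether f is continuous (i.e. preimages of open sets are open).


f IS continuous.

Compute f^{-1}(U) for each U ∈ τ_Y:
  U = ∅: f^{-1}(U) = ∅ ∈ τ_X ✓.
  U = {79}: f^{-1}(U) = {n} ∈ τ_X ✓.
  U = {79, 80}: f^{-1}(U) = {n, o} ∈ τ_X ✓.
  U = {77, 79, 80}: f^{-1}(U) = {n, o} ∈ τ_X ✓.
  U = {78, 79, 80}: f^{-1}(U) = {n, o} ∈ τ_X ✓.
  U = {77, 78, 79, 80}: f^{-1}(U) = {n, o} ∈ τ_X ✓.
Every preimage lies in τ_X, so f IS continuous.


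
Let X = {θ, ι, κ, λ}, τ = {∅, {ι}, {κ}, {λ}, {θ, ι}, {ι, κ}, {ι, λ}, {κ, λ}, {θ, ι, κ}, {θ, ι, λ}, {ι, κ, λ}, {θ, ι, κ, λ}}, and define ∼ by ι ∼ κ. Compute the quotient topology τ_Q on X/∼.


X/∼ = {[θ], [ι=κ], [λ]}; |τ_Q| = 6.

Equivalence classes: [θ], [ι=κ], [λ].
Quotient map π: X → X/∼ sends θ ↦ [θ], ι ↦ [ι=κ], κ ↦ [ι=κ], λ ↦ [λ].
For each subset V ⊆ X/∼, compute π^{-1}(V) ⊆ X and check whether π^{-1}(V) ∈ τ. V is open in τ_Q iff π^{-1}(V) ∈ τ.
  V = {}: π^{-1}(V) = ∅ ∈ τ ✓.
  V = {[θ]}: π^{-1}(V) = {θ} ∉ τ ✗.
  V = {[ι=κ]}: π^{-1}(V) = {ι, κ} ∈ τ ✓.
  V = {[θ], [ι=κ]}: π^{-1}(V) = {θ, ι, κ} ∈ τ ✓.
  V = {[λ]}: π^{-1}(V) = {λ} ∈ τ ✓.
  V = {[θ], [λ]}: π^{-1}(V) = {θ, λ} ∉ τ ✗.
  V = {[ι=κ], [λ]}: π^{-1}(V) = {ι, κ, λ} ∈ τ ✓.
  V = {[θ], [ι=κ], [λ]}: π^{-1}(V) = {θ, ι, κ, λ} ∈ τ ✓.
Open sets in the quotient: τ_Q = {{}, {[ι=κ]}, {[θ], [ι=κ]}, {[λ]}, {[ι=κ], [λ]}, {[θ], [ι=κ], [λ]}} (6 elements).


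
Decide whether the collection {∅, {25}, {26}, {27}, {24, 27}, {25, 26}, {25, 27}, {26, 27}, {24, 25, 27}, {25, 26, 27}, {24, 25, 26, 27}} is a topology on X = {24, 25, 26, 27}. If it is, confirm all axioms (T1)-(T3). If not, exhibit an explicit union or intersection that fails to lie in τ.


τ is NOT a topology on X.

Axiom (T1): ∅ ∈ τ? Yes; X ∈ τ? Yes.
Axiom (T2/T3): check pairwise unions and intersections of members of τ.
Counterexample for (T2): {26} ∪ {24, 27} = {24, 26, 27} ∉ τ. Therefore τ is NOT a topology.


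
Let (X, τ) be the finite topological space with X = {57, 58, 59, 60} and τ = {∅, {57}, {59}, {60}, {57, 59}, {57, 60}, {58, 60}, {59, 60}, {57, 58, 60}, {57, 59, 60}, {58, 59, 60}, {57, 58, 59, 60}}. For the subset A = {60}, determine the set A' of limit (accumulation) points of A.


A' = {58}

For each x ∈ X, list the open sets U ∈ τ with x ∈ U, then check whether U ∩ (A ∖ {x}) ≠ ∅ for every such U.
  x = 57: open {57} ∋ x has {57} ∩ (A ∖ {57}) = ∅, so x is NOT a limit point.
  x = 58: opens ∋ x are {58, 60}, {57, 58, 60}, {58, 59, 60}, {57, 58, 59, 60}; each meets A ∖ {58}, so x IS a limit point.
  x = 59: open {59} ∋ x has {59} ∩ (A ∖ {59}) = ∅, so x is NOT a limit point.
  x = 60: open {60} ∋ x has {60} ∩ (A ∖ {60}) = ∅, so x is NOT a limit point.
Collecting: A' = {58}.


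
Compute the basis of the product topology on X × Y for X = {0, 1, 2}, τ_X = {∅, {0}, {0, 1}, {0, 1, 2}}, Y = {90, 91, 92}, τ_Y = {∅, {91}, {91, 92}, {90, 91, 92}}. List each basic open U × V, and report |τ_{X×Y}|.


Basis B = {∅ × ∅, {0} × {91}, {0} × {91, 92}, {0, 1} × {91}, {0} × {90, 91, 92}, {0, 1, 2} × {91}, {0, 1} × {91, 92}, {0, 1} × {90, 91, 92}, {0, 1, 2} × {91, 92}, {0, 1, 2} × {90, 91, 92}}; |τ_{X×Y}| = 20.

Enumerate products U × V with U ∈ τ_X, V ∈ τ_Y (deduplicated):
  ∅ × ∅ = {} (∅)
  {0} × {91} = {(0,91)}
  {0} × {91, 92} = {(0,91), (0,92)}
  {0, 1} × {91} = {(0,91), (1,91)}
  {0} × {90, 91, 92} = {(0,90), (0,91), (0,92)}
  {0, 1, 2} × {91} = {(0,91), (1,91), (2,91)}
  {0, 1} × {91, 92} = {(0,91), (0,92), (1,91), (1,92)}
  {0, 1} × {90, 91, 92} = {(0,90), (0,91), (0,92), (1,90), (1,91), (1,92)}
  {0, 1, 2} × {91, 92} = {(0,91), (0,92), (1,91), (1,92), (2,91), (2,92)}
  {0, 1, 2} × {90, 91, 92} = {(0,90), (0,91), (0,92), (1,90), (1,91), (1,92), (2,90), (2,91), (2,92)}
These 10 distinct sets form the basis B.
Close under arbitrary unions to get τ_{X×Y}; counting gives |τ_{X×Y}| = 20.


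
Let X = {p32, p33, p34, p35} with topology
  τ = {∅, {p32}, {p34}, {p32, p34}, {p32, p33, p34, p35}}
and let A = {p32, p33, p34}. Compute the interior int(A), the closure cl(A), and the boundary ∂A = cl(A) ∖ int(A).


int(A) = {p32, p34}, cl(A) = {p32, p33, p34, p35}, ∂A = {p33, p35}.

Closed sets in (X, τ) are complements of opens:
  closed(X, τ) = {∅, {p33, p35}, {p32, p33, p35}, {p33, p34, p35}, {p32, p33, p34, p35}}.
int(A) = ⋃ {U ∈ τ : U ⊆ A}. Opens contained in A: ∅, {p32}, {p34}, {p32, p34}.
Taking the union of these: int(A) = {p32, p34}.
cl(A) = ⋂ {C closed : A ⊆ C}. Closed sets containing A: {p32, p33, p34, p35}.
Intersecting these: cl(A) = {p32, p33, p34, p35}.
∂A = cl(A) ∖ int(A) = {p32, p33, p34, p35} ∖ {p32, p34} = {p33, p35}.


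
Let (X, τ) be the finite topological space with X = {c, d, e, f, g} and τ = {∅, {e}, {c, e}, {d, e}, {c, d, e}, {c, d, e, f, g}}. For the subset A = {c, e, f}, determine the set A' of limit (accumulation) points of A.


A' = {c, d, f, g}

For each x ∈ X, list the open sets U ∈ τ with x ∈ U, then check whether U ∩ (A ∖ {x}) ≠ ∅ for every such U.
  x = c: opens ∋ x are {c, e}, {c, d, e}, {c, d, e, f, g}; each meets A ∖ {c}, so x IS a limit point.
  x = d: opens ∋ x are {d, e}, {c, d, e}, {c, d, e, f, g}; each meets A ∖ {d}, so x IS a limit point.
  x = e: open {e} ∋ x has {e} ∩ (A ∖ {e}) = ∅, so x is NOT a limit point.
  x = f: opens ∋ x are {c, d, e, f, g}; each meets A ∖ {f}, so x IS a limit point.
  x = g: opens ∋ x are {c, d, e, f, g}; each meets A ∖ {g}, so x IS a limit point.
Collecting: A' = {c, d, f, g}.


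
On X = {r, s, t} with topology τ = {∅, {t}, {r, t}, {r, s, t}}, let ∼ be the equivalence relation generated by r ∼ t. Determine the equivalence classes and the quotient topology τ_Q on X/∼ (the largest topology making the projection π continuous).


X/∼ = {[r=t], [s]}; |τ_Q| = 3.

Equivalence classes: [r=t], [s].
Quotient map π: X → X/∼ sends r ↦ [r=t], s ↦ [s], t ↦ [r=t].
For each subset V ⊆ X/∼, compute π^{-1}(V) ⊆ X and check whether π^{-1}(V) ∈ τ. V is open in τ_Q iff π^{-1}(V) ∈ τ.
  V = {}: π^{-1}(V) = ∅ ∈ τ ✓.
  V = {[r=t]}: π^{-1}(V) = {r, t} ∈ τ ✓.
  V = {[s]}: π^{-1}(V) = {s} ∉ τ ✗.
  V = {[r=t], [s]}: π^{-1}(V) = {r, s, t} ∈ τ ✓.
Open sets in the quotient: τ_Q = {{}, {[r=t]}, {[r=t], [s]}} (3 elements).


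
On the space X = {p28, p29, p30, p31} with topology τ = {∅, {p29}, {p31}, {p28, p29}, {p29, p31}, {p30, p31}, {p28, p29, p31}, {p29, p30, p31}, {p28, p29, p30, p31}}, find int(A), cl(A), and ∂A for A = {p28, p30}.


int(A) = ∅, cl(A) = {p28, p30}, ∂A = {p28, p30}.

Closed sets in (X, τ) are complements of opens:
  closed(X, τ) = {∅, {p28}, {p30}, {p28, p29}, {p28, p30}, {p30, p31}, {p28, p29, p30}, {p28, p30, p31}, {p28, p29, p30, p31}}.
int(A) = ⋃ {U ∈ τ : U ⊆ A}. Opens contained in A: ∅.
Taking the union of these: int(A) = ∅.
cl(A) = ⋂ {C closed : A ⊆ C}. Closed sets containing A: {p28, p30}, {p28, p29, p30}, {p28, p30, p31}, {p28, p29, p30, p31}.
Intersecting these: cl(A) = {p28, p30}.
∂A = cl(A) ∖ int(A) = {p28, p30} ∖ ∅ = {p28, p30}.


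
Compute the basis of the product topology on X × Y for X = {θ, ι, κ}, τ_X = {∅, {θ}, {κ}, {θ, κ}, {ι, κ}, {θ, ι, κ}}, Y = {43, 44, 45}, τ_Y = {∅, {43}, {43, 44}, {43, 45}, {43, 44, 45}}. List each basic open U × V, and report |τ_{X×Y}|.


Basis B = {∅ × ∅, {θ} × {43}, {κ} × {43}, {θ} × {43, 44}, {θ} × {43, 45}, {θ, κ} × {43}, {ι, κ} × {43}, {κ} × {43, 44}, {κ} × {43, 45}, {θ} × {43, 44, 45}, {θ, ι, κ} × {43}, {κ} × {43, 44, 45}, {θ, κ} × {43, 44}, {θ, κ} × {43, 45}, {ι, κ} × {43, 44}, {ι, κ} × {43, 45}, {θ, κ} × {43, 44, 45}, {θ, ι, κ} × {43, 44}, {θ, ι, κ} × {43, 45}, {ι, κ} × {43, 44, 45}, {θ, ι, κ} × {43, 44, 45}}; |τ_{X×Y}| = 70.

Enumerate products U × V with U ∈ τ_X, V ∈ τ_Y (deduplicated):
  ∅ × ∅ = {} (∅)
  {θ} × {43} = {(θ,43)}
  {κ} × {43} = {(κ,43)}
  {θ} × {43, 44} = {(θ,43), (θ,44)}
  {θ} × {43, 45} = {(θ,43), (θ,45)}
  {θ, κ} × {43} = {(θ,43), (κ,43)}
  {ι, κ} × {43} = {(ι,43), (κ,43)}
  {κ} × {43, 44} = {(κ,43), (κ,44)}
  {κ} × {43, 45} = {(κ,43), (κ,45)}
  {θ} × {43, 44, 45} = {(θ,43), (θ,44), (θ,45)}
  {θ, ι, κ} × {43} = {(θ,43), (ι,43), (κ,43)}
  {κ} × {43, 44, 45} = {(κ,43), (κ,44), (κ,45)}
  {θ, κ} × {43, 44} = {(θ,43), (θ,44), (κ,43), (κ,44)}
  {θ, κ} × {43, 45} = {(θ,43), (θ,45), (κ,43), (κ,45)}
  {ι, κ} × {43, 44} = {(ι,43), (ι,44), (κ,43), (κ,44)}
  {ι, κ} × {43, 45} = {(ι,43), (ι,45), (κ,43), (κ,45)}
  {θ, κ} × {43, 44, 45} = {(θ,43), (θ,44), (θ,45), (κ,43), (κ,44), (κ,45)}
  {θ, ι, κ} × {43, 44} = {(θ,43), (θ,44), (ι,43), (ι,44), (κ,43), (κ,44)}
  {θ, ι, κ} × {43, 45} = {(θ,43), (θ,45), (ι,43), (ι,45), (κ,43), (κ,45)}
  {ι, κ} × {43, 44, 45} = {(ι,43), (ι,44), (ι,45), (κ,43), (κ,44), (κ,45)}
  {θ, ι, κ} × {43, 44, 45} = {(θ,43), (θ,44), (θ,45), (ι,43), (ι,44), (ι,45), (κ,43), (κ,44), (κ,45)}
These 21 distinct sets form the basis B.
Close under arbitrary unions to get τ_{X×Y}; counting gives |τ_{X×Y}| = 70.


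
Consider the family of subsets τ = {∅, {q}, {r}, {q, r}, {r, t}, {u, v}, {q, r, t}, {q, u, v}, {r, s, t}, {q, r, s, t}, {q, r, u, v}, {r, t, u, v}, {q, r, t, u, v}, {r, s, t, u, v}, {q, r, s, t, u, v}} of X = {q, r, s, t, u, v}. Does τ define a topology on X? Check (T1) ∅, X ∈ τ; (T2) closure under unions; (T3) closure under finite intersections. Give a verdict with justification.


τ is NOT a topology on X.

Axiom (T1): ∅ ∈ τ? Yes; X ∈ τ? Yes.
Axiom (T2/T3): check pairwise unions and intersections of members of τ.
Counterexample for (T2): {r} ∪ {u, v} = {r, u, v} ∉ τ. Therefore τ is NOT a topology.


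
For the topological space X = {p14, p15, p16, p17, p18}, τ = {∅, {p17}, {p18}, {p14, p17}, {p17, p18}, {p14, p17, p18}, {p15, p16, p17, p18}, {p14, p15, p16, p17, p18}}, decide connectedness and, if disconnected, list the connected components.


(X, τ) is connected.

Find clopen sets (U ∈ τ with X ∖ U ∈ τ):
  U = ∅, X ∖ U = {p14, p15, p16, p17, p18} — both open, so U is clopen.
  U = {p14, p15, p16, p17, p18}, X ∖ U = ∅ — both open, so U is clopen.
Only trivial clopens (∅ and X) exist, so (X, τ) is connected.
Compute connected components by grouping points that agree on all clopens:
  component: {p14, p15, p16, p17, p18}


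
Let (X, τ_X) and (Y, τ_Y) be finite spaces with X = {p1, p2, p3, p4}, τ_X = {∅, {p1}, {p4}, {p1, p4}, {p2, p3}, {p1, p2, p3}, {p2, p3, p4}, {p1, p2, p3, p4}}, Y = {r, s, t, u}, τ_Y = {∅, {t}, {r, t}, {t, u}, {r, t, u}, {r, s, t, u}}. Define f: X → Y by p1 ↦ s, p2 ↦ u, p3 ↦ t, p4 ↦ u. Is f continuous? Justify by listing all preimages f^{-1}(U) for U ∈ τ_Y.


f is NOT continuous.

Compute f^{-1}(U) for each U ∈ τ_Y:
  U = ∅: f^{-1}(U) = ∅ ∈ τ_X ✓.
  U = {t}: f^{-1}(U) = {p3} ∉ τ_X ✗.
  U = {r, t}: f^{-1}(U) = {p3} ∉ τ_X ✗.
  U = {t, u}: f^{-1}(U) = {p2, p3, p4} ∈ τ_X ✓.
  U = {r, t, u}: f^{-1}(U) = {p2, p3, p4} ∈ τ_X ✓.
  U = {r, s, t, u}: f^{-1}(U) = {p1, p2, p3, p4} ∈ τ_X ✓.
Found U = {t} with f^{-1}(U) = {p3} not in τ_X. Therefore f is NOT continuous.


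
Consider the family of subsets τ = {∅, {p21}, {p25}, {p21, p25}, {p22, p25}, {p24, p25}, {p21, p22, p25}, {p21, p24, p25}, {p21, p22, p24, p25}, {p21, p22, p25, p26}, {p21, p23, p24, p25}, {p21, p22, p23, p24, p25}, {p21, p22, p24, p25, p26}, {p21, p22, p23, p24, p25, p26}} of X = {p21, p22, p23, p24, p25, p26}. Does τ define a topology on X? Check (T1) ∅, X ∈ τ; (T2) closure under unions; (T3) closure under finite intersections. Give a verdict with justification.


τ is NOT a topology on X.

Axiom (T1): ∅ ∈ τ? Yes; X ∈ τ? Yes.
Axiom (T2/T3): check pairwise unions and intersections of members of τ.
Counterexample for (T2): {p22, p25} ∪ {p24, p25} = {p22, p24, p25} ∉ τ. Therefore τ is NOT a topology.


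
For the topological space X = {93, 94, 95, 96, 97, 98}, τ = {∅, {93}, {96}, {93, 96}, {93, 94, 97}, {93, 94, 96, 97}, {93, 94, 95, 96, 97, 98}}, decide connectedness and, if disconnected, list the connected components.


(X, τ) is connected.

Find clopen sets (U ∈ τ with X ∖ U ∈ τ):
  U = ∅, X ∖ U = {93, 94, 95, 96, 97, 98} — both open, so U is clopen.
  U = {93, 94, 95, 96, 97, 98}, X ∖ U = ∅ — both open, so U is clopen.
Only trivial clopens (∅ and X) exist, so (X, τ) is connected.
Compute connected components by grouping points that agree on all clopens:
  component: {93, 94, 95, 96, 97, 98}


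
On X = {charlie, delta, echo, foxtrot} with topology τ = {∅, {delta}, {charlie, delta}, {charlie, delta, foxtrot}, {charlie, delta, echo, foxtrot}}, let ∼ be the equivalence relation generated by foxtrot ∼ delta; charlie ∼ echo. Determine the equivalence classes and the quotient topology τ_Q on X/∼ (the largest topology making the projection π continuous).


X/∼ = {[charlie=echo], [delta=foxtrot]}; |τ_Q| = 2.

Equivalence classes: [charlie=echo], [delta=foxtrot].
Quotient map π: X → X/∼ sends charlie ↦ [charlie=echo], delta ↦ [delta=foxtrot], echo ↦ [charlie=echo], foxtrot ↦ [delta=foxtrot].
For each subset V ⊆ X/∼, compute π^{-1}(V) ⊆ X and check whether π^{-1}(V) ∈ τ. V is open in τ_Q iff π^{-1}(V) ∈ τ.
  V = {}: π^{-1}(V) = ∅ ∈ τ ✓.
  V = {[charlie=echo]}: π^{-1}(V) = {charlie, echo} ∉ τ ✗.
  V = {[delta=foxtrot]}: π^{-1}(V) = {delta, foxtrot} ∉ τ ✗.
  V = {[charlie=echo], [delta=foxtrot]}: π^{-1}(V) = {charlie, delta, echo, foxtrot} ∈ τ ✓.
Open sets in the quotient: τ_Q = {{}, {[charlie=echo], [delta=foxtrot]}} (2 elements).


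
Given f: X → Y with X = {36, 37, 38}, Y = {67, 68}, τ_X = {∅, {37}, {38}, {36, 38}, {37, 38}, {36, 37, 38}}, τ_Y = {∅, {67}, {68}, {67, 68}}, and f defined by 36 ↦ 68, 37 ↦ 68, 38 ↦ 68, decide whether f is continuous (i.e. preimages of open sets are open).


f IS continuous.

Compute f^{-1}(U) for each U ∈ τ_Y:
  U = ∅: f^{-1}(U) = ∅ ∈ τ_X ✓.
  U = {67}: f^{-1}(U) = ∅ ∈ τ_X ✓.
  U = {68}: f^{-1}(U) = {36, 37, 38} ∈ τ_X ✓.
  U = {67, 68}: f^{-1}(U) = {36, 37, 38} ∈ τ_X ✓.
Every preimage lies in τ_X, so f IS continuous.


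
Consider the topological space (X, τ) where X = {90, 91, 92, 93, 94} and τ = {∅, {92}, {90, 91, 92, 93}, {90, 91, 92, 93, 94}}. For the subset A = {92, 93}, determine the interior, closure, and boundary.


int(A) = {92}, cl(A) = {90, 91, 92, 93, 94}, ∂A = {90, 91, 93, 94}.

Closed sets in (X, τ) are complements of opens:
  closed(X, τ) = {∅, {94}, {90, 91, 93, 94}, {90, 91, 92, 93, 94}}.
int(A) = ⋃ {U ∈ τ : U ⊆ A}. Opens contained in A: ∅, {92}.
Taking the union of these: int(A) = {92}.
cl(A) = ⋂ {C closed : A ⊆ C}. Closed sets containing A: {90, 91, 92, 93, 94}.
Intersecting these: cl(A) = {90, 91, 92, 93, 94}.
∂A = cl(A) ∖ int(A) = {90, 91, 92, 93, 94} ∖ {92} = {90, 91, 93, 94}.


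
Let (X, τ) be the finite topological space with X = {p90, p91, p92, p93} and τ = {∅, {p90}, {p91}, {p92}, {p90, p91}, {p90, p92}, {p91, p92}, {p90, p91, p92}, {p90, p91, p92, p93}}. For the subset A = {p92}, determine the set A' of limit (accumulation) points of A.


A' = {p93}

For each x ∈ X, list the open sets U ∈ τ with x ∈ U, then check whether U ∩ (A ∖ {x}) ≠ ∅ for every such U.
  x = p90: open {p90} ∋ x has {p90} ∩ (A ∖ {p90}) = ∅, so x is NOT a limit point.
  x = p91: open {p91} ∋ x has {p91} ∩ (A ∖ {p91}) = ∅, so x is NOT a limit point.
  x = p92: open {p92} ∋ x has {p92} ∩ (A ∖ {p92}) = ∅, so x is NOT a limit point.
  x = p93: opens ∋ x are {p90, p91, p92, p93}; each meets A ∖ {p93}, so x IS a limit point.
Collecting: A' = {p93}.


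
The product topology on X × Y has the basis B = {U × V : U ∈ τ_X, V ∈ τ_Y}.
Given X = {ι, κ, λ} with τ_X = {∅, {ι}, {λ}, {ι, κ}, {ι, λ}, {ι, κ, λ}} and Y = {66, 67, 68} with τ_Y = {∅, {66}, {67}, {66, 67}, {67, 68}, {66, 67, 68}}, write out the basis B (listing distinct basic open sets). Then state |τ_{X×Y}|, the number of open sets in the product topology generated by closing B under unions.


Basis B = {∅ × ∅, {ι} × {66}, {ι} × {67}, {λ} × {66}, {λ} × {67}, {ι} × {66, 67}, {ι, κ} × {66}, {ι, λ} × {66}, {ι} × {67, 68}, {ι, κ} × {67}, {ι, λ} × {67}, {λ} × {66, 67}, {λ} × {67, 68}, {ι} × {66, 67, 68}, {ι, κ, λ} × {66}, {ι, κ, λ} × {67}, {λ} × {66, 67, 68}, {ι, κ} × {66, 67}, {ι, λ} × {66, 67}, {ι, κ} × {67, 68}, {ι, λ} × {67, 68}, {ι, κ} × {66, 67, 68}, {ι, λ} × {66, 67, 68}, {ι, κ, λ} × {66, 67}, {ι, κ, λ} × {67, 68}, {ι, κ, λ} × {66, 67, 68}}; |τ_{X×Y}| = 108.

Enumerate products U × V with U ∈ τ_X, V ∈ τ_Y (deduplicated):
  ∅ × ∅ = {} (∅)
  {ι} × {66} = {(ι,66)}
  {ι} × {67} = {(ι,67)}
  {λ} × {66} = {(λ,66)}
  {λ} × {67} = {(λ,67)}
  {ι} × {66, 67} = {(ι,66), (ι,67)}
  {ι, κ} × {66} = {(ι,66), (κ,66)}
  {ι, λ} × {66} = {(ι,66), (λ,66)}
  {ι} × {67, 68} = {(ι,67), (ι,68)}
  {ι, κ} × {67} = {(ι,67), (κ,67)}
  {ι, λ} × {67} = {(ι,67), (λ,67)}
  {λ} × {66, 67} = {(λ,66), (λ,67)}
  {λ} × {67, 68} = {(λ,67), (λ,68)}
  {ι} × {66, 67, 68} = {(ι,66), (ι,67), (ι,68)}
  {ι, κ, λ} × {66} = {(ι,66), (κ,66), (λ,66)}
  {ι, κ, λ} × {67} = {(ι,67), (κ,67), (λ,67)}
  {λ} × {66, 67, 68} = {(λ,66), (λ,67), (λ,68)}
  {ι, κ} × {66, 67} = {(ι,66), (ι,67), (κ,66), (κ,67)}
  {ι, λ} × {66, 67} = {(ι,66), (ι,67), (λ,66), (λ,67)}
  {ι, κ} × {67, 68} = {(ι,67), (ι,68), (κ,67), (κ,68)}
  {ι, λ} × {67, 68} = {(ι,67), (ι,68), (λ,67), (λ,68)}
  {ι, κ} × {66, 67, 68} = {(ι,66), (ι,67), (ι,68), (κ,66), (κ,67), (κ,68)}
  {ι, λ} × {66, 67, 68} = {(ι,66), (ι,67), (ι,68), (λ,66), (λ,67), (λ,68)}
  {ι, κ, λ} × {66, 67} = {(ι,66), (ι,67), (κ,66), (κ,67), (λ,66), (λ,67)}
  {ι, κ, λ} × {67, 68} = {(ι,67), (ι,68), (κ,67), (κ,68), (λ,67), (λ,68)}
  {ι, κ, λ} × {66, 67, 68} = {(ι,66), (ι,67), (ι,68), (κ,66), (κ,67), (κ,68), (λ,66), (λ,67), (λ,68)}
These 26 distinct sets form the basis B.
Close under arbitrary unions to get τ_{X×Y}; counting gives |τ_{X×Y}| = 108.


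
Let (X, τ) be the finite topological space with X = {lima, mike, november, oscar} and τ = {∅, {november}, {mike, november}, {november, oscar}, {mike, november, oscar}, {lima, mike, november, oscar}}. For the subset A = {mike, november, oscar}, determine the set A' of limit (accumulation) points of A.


A' = {lima, mike, oscar}

For each x ∈ X, list the open sets U ∈ τ with x ∈ U, then check whether U ∩ (A ∖ {x}) ≠ ∅ for every such U.
  x = lima: opens ∋ x are {lima, mike, november, oscar}; each meets A ∖ {lima}, so x IS a limit point.
  x = mike: opens ∋ x are {mike, november}, {mike, november, oscar}, {lima, mike, november, oscar}; each meets A ∖ {mike}, so x IS a limit point.
  x = november: open {november} ∋ x has {november} ∩ (A ∖ {november}) = ∅, so x is NOT a limit point.
  x = oscar: opens ∋ x are {november, oscar}, {mike, november, oscar}, {lima, mike, november, oscar}; each meets A ∖ {oscar}, so x IS a limit point.
Collecting: A' = {lima, mike, oscar}.


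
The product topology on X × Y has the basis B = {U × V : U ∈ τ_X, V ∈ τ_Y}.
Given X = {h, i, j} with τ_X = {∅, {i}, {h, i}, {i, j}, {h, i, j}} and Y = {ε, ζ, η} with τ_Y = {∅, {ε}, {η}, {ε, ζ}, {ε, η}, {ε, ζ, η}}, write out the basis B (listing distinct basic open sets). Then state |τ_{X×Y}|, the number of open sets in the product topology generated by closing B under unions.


Basis B = {∅ × ∅, {i} × {ε}, {i} × {η}, {h, i} × {ε}, {h, i} × {η}, {i} × {ε, ζ}, {i} × {ε, η}, {i, j} × {ε}, {i, j} × {η}, {h, i, j} × {ε}, {h, i, j} × {η}, {i} × {ε, ζ, η}, {h, i} × {ε, ζ}, {h, i} × {ε, η}, {i, j} × {ε, ζ}, {i, j} × {ε, η}, {h, i} × {ε, ζ, η}, {h, i, j} × {ε, ζ}, {h, i, j} × {ε, η}, {i, j} × {ε, ζ, η}, {h, i, j} × {ε, ζ, η}}; |τ_{X×Y}| = 70.

Enumerate products U × V with U ∈ τ_X, V ∈ τ_Y (deduplicated):
  ∅ × ∅ = {} (∅)
  {i} × {ε} = {(i,ε)}
  {i} × {η} = {(i,η)}
  {h, i} × {ε} = {(h,ε), (i,ε)}
  {h, i} × {η} = {(h,η), (i,η)}
  {i} × {ε, ζ} = {(i,ε), (i,ζ)}
  {i} × {ε, η} = {(i,ε), (i,η)}
  {i, j} × {ε} = {(i,ε), (j,ε)}
  {i, j} × {η} = {(i,η), (j,η)}
  {h, i, j} × {ε} = {(h,ε), (i,ε), (j,ε)}
  {h, i, j} × {η} = {(h,η), (i,η), (j,η)}
  {i} × {ε, ζ, η} = {(i,ε), (i,ζ), (i,η)}
  {h, i} × {ε, ζ} = {(h,ε), (h,ζ), (i,ε), (i,ζ)}
  {h, i} × {ε, η} = {(h,ε), (h,η), (i,ε), (i,η)}
  {i, j} × {ε, ζ} = {(i,ε), (i,ζ), (j,ε), (j,ζ)}
  {i, j} × {ε, η} = {(i,ε), (i,η), (j,ε), (j,η)}
  {h, i} × {ε, ζ, η} = {(h,ε), (h,ζ), (h,η), (i,ε), (i,ζ), (i,η)}
  {h, i, j} × {ε, ζ} = {(h,ε), (h,ζ), (i,ε), (i,ζ), (j,ε), (j,ζ)}
  {h, i, j} × {ε, η} = {(h,ε), (h,η), (i,ε), (i,η), (j,ε), (j,η)}
  {i, j} × {ε, ζ, η} = {(i,ε), (i,ζ), (i,η), (j,ε), (j,ζ), (j,η)}
  {h, i, j} × {ε, ζ, η} = {(h,ε), (h,ζ), (h,η), (i,ε), (i,ζ), (i,η), (j,ε), (j,ζ), (j,η)}
These 21 distinct sets form the basis B.
Close under arbitrary unions to get τ_{X×Y}; counting gives |τ_{X×Y}| = 70.


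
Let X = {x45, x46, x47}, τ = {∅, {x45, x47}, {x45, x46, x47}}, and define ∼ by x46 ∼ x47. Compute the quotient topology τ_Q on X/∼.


X/∼ = {[x45], [x46=x47]}; |τ_Q| = 2.

Equivalence classes: [x45], [x46=x47].
Quotient map π: X → X/∼ sends x45 ↦ [x45], x46 ↦ [x46=x47], x47 ↦ [x46=x47].
For each subset V ⊆ X/∼, compute π^{-1}(V) ⊆ X and check whether π^{-1}(V) ∈ τ. V is open in τ_Q iff π^{-1}(V) ∈ τ.
  V = {}: π^{-1}(V) = ∅ ∈ τ ✓.
  V = {[x45]}: π^{-1}(V) = {x45} ∉ τ ✗.
  V = {[x46=x47]}: π^{-1}(V) = {x46, x47} ∉ τ ✗.
  V = {[x45], [x46=x47]}: π^{-1}(V) = {x45, x46, x47} ∈ τ ✓.
Open sets in the quotient: τ_Q = {{}, {[x45], [x46=x47]}} (2 elements).


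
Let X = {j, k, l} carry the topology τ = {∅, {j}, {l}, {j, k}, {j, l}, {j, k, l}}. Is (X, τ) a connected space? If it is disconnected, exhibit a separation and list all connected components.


(X, τ) is disconnected; components = [{l}, {j, k}].

Find clopen sets (U ∈ τ with X ∖ U ∈ τ):
  U = ∅, X ∖ U = {j, k, l} — both open, so U is clopen.
  U = {l}, X ∖ U = {j, k} — both open, so U is clopen.
  U = {j, k}, X ∖ U = {l} — both open, so U is clopen.
  U = {j, k, l}, X ∖ U = ∅ — both open, so U is clopen.
Nontrivial clopen(s) exist: e.g. {l}. So (X, τ) is disconnected.
Compute connected components by grouping points that agree on all clopens:
  component: {l}
  component: {j, k}


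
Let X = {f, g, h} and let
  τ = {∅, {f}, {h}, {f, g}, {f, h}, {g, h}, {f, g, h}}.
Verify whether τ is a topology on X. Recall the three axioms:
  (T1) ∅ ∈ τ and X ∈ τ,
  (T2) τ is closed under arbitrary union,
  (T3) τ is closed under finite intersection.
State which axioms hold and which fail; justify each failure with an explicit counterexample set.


τ is NOT a topology on X.

Axiom (T1): ∅ ∈ τ? Yes; X ∈ τ? Yes.
Axiom (T2/T3): check pairwise unions and intersections of members of τ.
Counterexample for (T3): {f, g} ∩ {g, h} = {g} ∉ τ. Therefore τ is NOT a topology.


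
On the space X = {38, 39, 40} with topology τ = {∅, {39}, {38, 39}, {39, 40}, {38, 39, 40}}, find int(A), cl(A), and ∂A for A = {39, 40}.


int(A) = {39, 40}, cl(A) = {38, 39, 40}, ∂A = {38}.

Closed sets in (X, τ) are complements of opens:
  closed(X, τ) = {∅, {38}, {40}, {38, 40}, {38, 39, 40}}.
int(A) = ⋃ {U ∈ τ : U ⊆ A}. Opens contained in A: ∅, {39}, {39, 40}.
Taking the union of these: int(A) = {39, 40}.
cl(A) = ⋂ {C closed : A ⊆ C}. Closed sets containing A: {38, 39, 40}.
Intersecting these: cl(A) = {38, 39, 40}.
∂A = cl(A) ∖ int(A) = {38, 39, 40} ∖ {39, 40} = {38}.


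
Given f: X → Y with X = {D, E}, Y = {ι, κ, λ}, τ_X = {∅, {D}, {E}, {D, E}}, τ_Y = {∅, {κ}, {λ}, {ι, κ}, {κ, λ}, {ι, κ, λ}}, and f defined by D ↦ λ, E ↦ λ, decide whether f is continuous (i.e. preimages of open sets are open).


f IS continuous.

Compute f^{-1}(U) for each U ∈ τ_Y:
  U = ∅: f^{-1}(U) = ∅ ∈ τ_X ✓.
  U = {κ}: f^{-1}(U) = ∅ ∈ τ_X ✓.
  U = {λ}: f^{-1}(U) = {D, E} ∈ τ_X ✓.
  U = {ι, κ}: f^{-1}(U) = ∅ ∈ τ_X ✓.
  U = {κ, λ}: f^{-1}(U) = {D, E} ∈ τ_X ✓.
  U = {ι, κ, λ}: f^{-1}(U) = {D, E} ∈ τ_X ✓.
Every preimage lies in τ_X, so f IS continuous.


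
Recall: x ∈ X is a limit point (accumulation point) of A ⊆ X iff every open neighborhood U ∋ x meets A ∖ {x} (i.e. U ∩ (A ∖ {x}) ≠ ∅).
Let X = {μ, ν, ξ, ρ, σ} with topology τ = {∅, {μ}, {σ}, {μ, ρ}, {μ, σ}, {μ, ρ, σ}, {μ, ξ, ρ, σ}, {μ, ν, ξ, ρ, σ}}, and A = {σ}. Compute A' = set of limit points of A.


A' = {ν, ξ}

For each x ∈ X, list the open sets U ∈ τ with x ∈ U, then check whether U ∩ (A ∖ {x}) ≠ ∅ for every such U.
  x = μ: open {μ} ∋ x has {μ} ∩ (A ∖ {μ}) = ∅, so x is NOT a limit point.
  x = ν: opens ∋ x are {μ, ν, ξ, ρ, σ}; each meets A ∖ {ν}, so x IS a limit point.
  x = ξ: opens ∋ x are {μ, ξ, ρ, σ}, {μ, ν, ξ, ρ, σ}; each meets A ∖ {ξ}, so x IS a limit point.
  x = ρ: open {μ, ρ} ∋ x has {μ, ρ} ∩ (A ∖ {ρ}) = ∅, so x is NOT a limit point.
  x = σ: open {σ} ∋ x has {σ} ∩ (A ∖ {σ}) = ∅, so x is NOT a limit point.
Collecting: A' = {ν, ξ}.


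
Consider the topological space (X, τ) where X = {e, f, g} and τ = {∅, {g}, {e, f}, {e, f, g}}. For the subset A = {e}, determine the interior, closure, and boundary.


int(A) = ∅, cl(A) = {e, f}, ∂A = {e, f}.

Closed sets in (X, τ) are complements of opens:
  closed(X, τ) = {∅, {g}, {e, f}, {e, f, g}}.
int(A) = ⋃ {U ∈ τ : U ⊆ A}. Opens contained in A: ∅.
Taking the union of these: int(A) = ∅.
cl(A) = ⋂ {C closed : A ⊆ C}. Closed sets containing A: {e, f}, {e, f, g}.
Intersecting these: cl(A) = {e, f}.
∂A = cl(A) ∖ int(A) = {e, f} ∖ ∅ = {e, f}.


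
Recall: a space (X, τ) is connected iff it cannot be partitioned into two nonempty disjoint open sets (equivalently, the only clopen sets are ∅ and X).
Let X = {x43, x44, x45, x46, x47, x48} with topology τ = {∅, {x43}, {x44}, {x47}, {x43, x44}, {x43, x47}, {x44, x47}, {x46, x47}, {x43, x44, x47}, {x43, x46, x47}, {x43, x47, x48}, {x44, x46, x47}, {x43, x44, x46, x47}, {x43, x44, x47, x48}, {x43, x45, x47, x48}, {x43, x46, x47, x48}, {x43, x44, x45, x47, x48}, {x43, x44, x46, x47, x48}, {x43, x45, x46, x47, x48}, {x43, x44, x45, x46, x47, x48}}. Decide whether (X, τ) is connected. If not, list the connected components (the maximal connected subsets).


(X, τ) is disconnected; components = [{x44}, {x43, x45, x46, x47, x48}].

Find clopen sets (U ∈ τ with X ∖ U ∈ τ):
  U = ∅, X ∖ U = {x43, x44, x45, x46, x47, x48} — both open, so U is clopen.
  U = {x44}, X ∖ U = {x43, x45, x46, x47, x48} — both open, so U is clopen.
  U = {x43, x45, x46, x47, x48}, X ∖ U = {x44} — both open, so U is clopen.
  U = {x43, x44, x45, x46, x47, x48}, X ∖ U = ∅ — both open, so U is clopen.
Nontrivial clopen(s) exist: e.g. {x43, x45, x46, x47, x48}. So (X, τ) is disconnected.
Compute connected components by grouping points that agree on all clopens:
  component: {x44}
  component: {x43, x45, x46, x47, x48}


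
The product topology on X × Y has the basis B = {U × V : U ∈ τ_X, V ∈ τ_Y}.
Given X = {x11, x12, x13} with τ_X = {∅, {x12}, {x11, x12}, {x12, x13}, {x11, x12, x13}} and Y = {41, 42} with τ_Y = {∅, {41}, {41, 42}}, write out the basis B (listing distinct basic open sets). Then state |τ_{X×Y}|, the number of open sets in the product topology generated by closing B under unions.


Basis B = {∅ × ∅, {x12} × {41}, {x11, x12} × {41}, {x12} × {41, 42}, {x12, x13} × {41}, {x11, x12, x13} × {41}, {x11, x12} × {41, 42}, {x12, x13} × {41, 42}, {x11, x12, x13} × {41, 42}}; |τ_{X×Y}| = 14.

Enumerate products U × V with U ∈ τ_X, V ∈ τ_Y (deduplicated):
  ∅ × ∅ = {} (∅)
  {x12} × {41} = {(x12,41)}
  {x11, x12} × {41} = {(x11,41), (x12,41)}
  {x12} × {41, 42} = {(x12,41), (x12,42)}
  {x12, x13} × {41} = {(x12,41), (x13,41)}
  {x11, x12, x13} × {41} = {(x11,41), (x12,41), (x13,41)}
  {x11, x12} × {41, 42} = {(x11,41), (x11,42), (x12,41), (x12,42)}
  {x12, x13} × {41, 42} = {(x12,41), (x12,42), (x13,41), (x13,42)}
  {x11, x12, x13} × {41, 42} = {(x11,41), (x11,42), (x12,41), (x12,42), (x13,41), (x13,42)}
These 9 distinct sets form the basis B.
Close under arbitrary unions to get τ_{X×Y}; counting gives |τ_{X×Y}| = 14.


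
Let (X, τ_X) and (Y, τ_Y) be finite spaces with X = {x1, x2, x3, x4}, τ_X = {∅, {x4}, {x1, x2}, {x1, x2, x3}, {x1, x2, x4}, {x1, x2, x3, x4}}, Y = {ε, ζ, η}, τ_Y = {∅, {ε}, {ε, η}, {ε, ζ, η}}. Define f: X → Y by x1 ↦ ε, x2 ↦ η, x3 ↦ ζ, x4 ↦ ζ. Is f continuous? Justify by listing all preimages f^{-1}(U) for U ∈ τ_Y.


f is NOT continuous.

Compute f^{-1}(U) for each U ∈ τ_Y:
  U = ∅: f^{-1}(U) = ∅ ∈ τ_X ✓.
  U = {ε}: f^{-1}(U) = {x1} ∉ τ_X ✗.
  U = {ε, η}: f^{-1}(U) = {x1, x2} ∈ τ_X ✓.
  U = {ε, ζ, η}: f^{-1}(U) = {x1, x2, x3, x4} ∈ τ_X ✓.
Found U = {ε} with f^{-1}(U) = {x1} not in τ_X. Therefore f is NOT continuous.


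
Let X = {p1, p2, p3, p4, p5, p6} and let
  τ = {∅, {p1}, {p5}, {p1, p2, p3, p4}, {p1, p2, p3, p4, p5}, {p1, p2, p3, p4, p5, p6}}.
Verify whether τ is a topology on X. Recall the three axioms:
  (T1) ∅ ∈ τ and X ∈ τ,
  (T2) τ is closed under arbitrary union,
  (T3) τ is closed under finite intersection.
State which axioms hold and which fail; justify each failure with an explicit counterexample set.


τ is NOT a topology on X.

Axiom (T1): ∅ ∈ τ? Yes; X ∈ τ? Yes.
Axiom (T2/T3): check pairwise unions and intersections of members of τ.
Counterexample for (T2): {p1} ∪ {p5} = {p1, p5} ∉ τ. Therefore τ is NOT a topology.


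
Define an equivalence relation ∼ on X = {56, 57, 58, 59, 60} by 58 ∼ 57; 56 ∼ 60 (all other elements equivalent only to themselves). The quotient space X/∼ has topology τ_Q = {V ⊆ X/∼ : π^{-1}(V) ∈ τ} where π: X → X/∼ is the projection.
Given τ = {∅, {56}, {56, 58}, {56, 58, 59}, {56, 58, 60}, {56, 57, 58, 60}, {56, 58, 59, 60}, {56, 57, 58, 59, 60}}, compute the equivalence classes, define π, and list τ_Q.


X/∼ = {[56=60], [57=58], [59]}; |τ_Q| = 3.

Equivalence classes: [56=60], [57=58], [59].
Quotient map π: X → X/∼ sends 56 ↦ [56=60], 57 ↦ [57=58], 58 ↦ [57=58], 59 ↦ [59], 60 ↦ [56=60].
For each subset V ⊆ X/∼, compute π^{-1}(V) ⊆ X and check whether π^{-1}(V) ∈ τ. V is open in τ_Q iff π^{-1}(V) ∈ τ.
  V = {}: π^{-1}(V) = ∅ ∈ τ ✓.
  V = {[56=60]}: π^{-1}(V) = {56, 60} ∉ τ ✗.
  V = {[57=58]}: π^{-1}(V) = {57, 58} ∉ τ ✗.
  V = {[56=60], [57=58]}: π^{-1}(V) = {56, 57, 58, 60} ∈ τ ✓.
  V = {[59]}: π^{-1}(V) = {59} ∉ τ ✗.
  V = {[56=60], [59]}: π^{-1}(V) = {56, 59, 60} ∉ τ ✗.
  V = {[57=58], [59]}: π^{-1}(V) = {57, 58, 59} ∉ τ ✗.
  V = {[56=60], [57=58], [59]}: π^{-1}(V) = {56, 57, 58, 59, 60} ∈ τ ✓.
Open sets in the quotient: τ_Q = {{}, {[56=60], [57=58]}, {[56=60], [57=58], [59]}} (3 elements).


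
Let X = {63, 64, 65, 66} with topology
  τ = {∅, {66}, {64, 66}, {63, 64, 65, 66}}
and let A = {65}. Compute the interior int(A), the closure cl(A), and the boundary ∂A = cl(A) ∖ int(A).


int(A) = ∅, cl(A) = {63, 65}, ∂A = {63, 65}.

Closed sets in (X, τ) are complements of opens:
  closed(X, τ) = {∅, {63, 65}, {63, 64, 65}, {63, 64, 65, 66}}.
int(A) = ⋃ {U ∈ τ : U ⊆ A}. Opens contained in A: ∅.
Taking the union of these: int(A) = ∅.
cl(A) = ⋂ {C closed : A ⊆ C}. Closed sets containing A: {63, 65}, {63, 64, 65}, {63, 64, 65, 66}.
Intersecting these: cl(A) = {63, 65}.
∂A = cl(A) ∖ int(A) = {63, 65} ∖ ∅ = {63, 65}.


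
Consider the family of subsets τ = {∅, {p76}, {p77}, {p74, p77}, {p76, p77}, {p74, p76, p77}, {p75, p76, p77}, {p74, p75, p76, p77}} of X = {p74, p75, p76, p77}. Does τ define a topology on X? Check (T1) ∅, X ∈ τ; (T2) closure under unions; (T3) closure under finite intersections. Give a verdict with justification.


τ IS a topology on X.

Axiom (T1): ∅ ∈ τ? Yes; X ∈ τ? Yes.
Axiom (T2/T3): check pairwise unions and intersections of members of τ.
All pairwise intersections and unions checked — each lies in τ. Therefore τ satisfies (T1), (T2), (T3): it IS a topology on X.


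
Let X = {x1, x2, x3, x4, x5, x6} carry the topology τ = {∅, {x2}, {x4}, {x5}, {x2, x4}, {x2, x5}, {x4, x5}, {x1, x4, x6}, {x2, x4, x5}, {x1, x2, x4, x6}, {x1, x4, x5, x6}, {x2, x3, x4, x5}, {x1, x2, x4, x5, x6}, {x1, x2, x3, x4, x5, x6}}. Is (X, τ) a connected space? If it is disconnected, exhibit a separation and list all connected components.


(X, τ) is connected.

Find clopen sets (U ∈ τ with X ∖ U ∈ τ):
  U = ∅, X ∖ U = {x1, x2, x3, x4, x5, x6} — both open, so U is clopen.
  U = {x1, x2, x3, x4, x5, x6}, X ∖ U = ∅ — both open, so U is clopen.
Only trivial clopens (∅ and X) exist, so (X, τ) is connected.
Compute connected components by grouping points that agree on all clopens:
  component: {x1, x2, x3, x4, x5, x6}


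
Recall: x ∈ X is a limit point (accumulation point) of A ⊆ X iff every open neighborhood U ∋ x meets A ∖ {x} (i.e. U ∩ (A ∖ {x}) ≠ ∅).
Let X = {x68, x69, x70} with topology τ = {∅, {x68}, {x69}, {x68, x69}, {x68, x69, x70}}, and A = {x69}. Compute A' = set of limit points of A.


A' = {x70}

For each x ∈ X, list the open sets U ∈ τ with x ∈ U, then check whether U ∩ (A ∖ {x}) ≠ ∅ for every such U.
  x = x68: open {x68} ∋ x has {x68} ∩ (A ∖ {x68}) = ∅, so x is NOT a limit point.
  x = x69: open {x69} ∋ x has {x69} ∩ (A ∖ {x69}) = ∅, so x is NOT a limit point.
  x = x70: opens ∋ x are {x68, x69, x70}; each meets A ∖ {x70}, so x IS a limit point.
Collecting: A' = {x70}.


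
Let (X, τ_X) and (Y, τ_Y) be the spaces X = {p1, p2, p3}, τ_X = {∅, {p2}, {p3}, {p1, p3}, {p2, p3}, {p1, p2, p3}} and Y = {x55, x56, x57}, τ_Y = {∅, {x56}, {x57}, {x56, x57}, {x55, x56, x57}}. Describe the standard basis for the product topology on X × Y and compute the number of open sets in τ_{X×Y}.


Basis B = {∅ × ∅, {p2} × {x56}, {p2} × {x57}, {p3} × {x56}, {p3} × {x57}, {p1, p3} × {x56}, {p1, p3} × {x57}, {p2} × {x56, x57}, {p2, p3} × {x56}, {p2, p3} × {x57}, {p3} × {x56, x57}, {p1, p2, p3} × {x56}, {p1, p2, p3} × {x57}, {p2} × {x55, x56, x57}, {p3} × {x55, x56, x57}, {p1, p3} × {x56, x57}, {p2, p3} × {x56, x57}, {p1, p3} × {x55, x56, x57}, {p1, p2, p3} × {x56, x57}, {p2, p3} × {x55, x56, x57}, {p1, p2, p3} × {x55, x56, x57}}; |τ_{X×Y}| = 70.

Enumerate products U × V with U ∈ τ_X, V ∈ τ_Y (deduplicated):
  ∅ × ∅ = {} (∅)
  {p2} × {x56} = {(p2,x56)}
  {p2} × {x57} = {(p2,x57)}
  {p3} × {x56} = {(p3,x56)}
  {p3} × {x57} = {(p3,x57)}
  {p1, p3} × {x56} = {(p1,x56), (p3,x56)}
  {p1, p3} × {x57} = {(p1,x57), (p3,x57)}
  {p2} × {x56, x57} = {(p2,x56), (p2,x57)}
  {p2, p3} × {x56} = {(p2,x56), (p3,x56)}
  {p2, p3} × {x57} = {(p2,x57), (p3,x57)}
  {p3} × {x56, x57} = {(p3,x56), (p3,x57)}
  {p1, p2, p3} × {x56} = {(p1,x56), (p2,x56), (p3,x56)}
  {p1, p2, p3} × {x57} = {(p1,x57), (p2,x57), (p3,x57)}
  {p2} × {x55, x56, x57} = {(p2,x55), (p2,x56), (p2,x57)}
  {p3} × {x55, x56, x57} = {(p3,x55), (p3,x56), (p3,x57)}
  {p1, p3} × {x56, x57} = {(p1,x56), (p1,x57), (p3,x56), (p3,x57)}
  {p2, p3} × {x56, x57} = {(p2,x56), (p2,x57), (p3,x56), (p3,x57)}
  {p1, p3} × {x55, x56, x57} = {(p1,x55), (p1,x56), (p1,x57), (p3,x55), (p3,x56), (p3,x57)}
  {p1, p2, p3} × {x56, x57} = {(p1,x56), (p1,x57), (p2,x56), (p2,x57), (p3,x56), (p3,x57)}
  {p2, p3} × {x55, x56, x57} = {(p2,x55), (p2,x56), (p2,x57), (p3,x55), (p3,x56), (p3,x57)}
  {p1, p2, p3} × {x55, x56, x57} = {(p1,x55), (p1,x56), (p1,x57), (p2,x55), (p2,x56), (p2,x57), (p3,x55), (p3,x56), (p3,x57)}
These 21 distinct sets form the basis B.
Close under arbitrary unions to get τ_{X×Y}; counting gives |τ_{X×Y}| = 70.
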